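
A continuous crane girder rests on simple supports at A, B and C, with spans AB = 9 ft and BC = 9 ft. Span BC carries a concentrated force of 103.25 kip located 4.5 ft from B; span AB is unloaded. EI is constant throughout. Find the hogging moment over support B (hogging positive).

Insert a hinge at B; M_B is the redundant, and each span becomes simply supported.
Rotations at B on the released spans (each span's end-slope, ×1/EI):
  span BC: point load 103.25 at a = 4.5: Pab(L + b)/(6LEI) = 522.7/EI
  relative rotation θ_0 = (0 + 522.7)/EI = 522.7/EI
A unit hogging moment at B produces rotation L₁/(3EI) + L₂/(3EI) = 6/EI.
Slope continuity at B: θ_0 = M_B·6/EI, so M_B = 522.7/6 = 87.12 kip·ft (hogging).

M_B = 87.12 kip·ft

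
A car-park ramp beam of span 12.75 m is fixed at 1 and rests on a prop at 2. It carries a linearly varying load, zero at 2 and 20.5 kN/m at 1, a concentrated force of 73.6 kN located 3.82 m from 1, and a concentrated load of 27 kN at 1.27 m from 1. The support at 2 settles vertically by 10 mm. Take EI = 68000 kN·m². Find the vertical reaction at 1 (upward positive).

Choose R_2 as the redundant. The primary structure is the cantilever fixed at 1.
Downward deflection at the released point 2 due to the loads:
  triangular load, peak 20.5 at the fixed end: w₀L⁴/(30EI) = 18058/EI
  point load 73.6 at a = 3.82: Pa²(3L − a)/(6EI) = 6163/EI
  point load 27 at a = 1.27: Pa²(3L − a)/(6EI) = 268.4/EI
  δ_0 = 24490/EI
Tip deflection under a unit load at 2: L³/(3EI) = 690.9/EI.
With EI = 68000 kN·m²: δ_0 = 0.36014 m and δ_{22} = 0.01016 m/kN.
Compatibility — the beam at 2 must follow the support down by 0.01 m: δ_0 − R_2·δ_{22} = 0.01, so R_2 = (0.36014 − 0.01)/0.01016 = 34.46 kN.
Vertical equilibrium: R_1 = ΣP − R_2 = 231.3 − 34.46 = 196.8 kN.

R_1 = 196.8 kN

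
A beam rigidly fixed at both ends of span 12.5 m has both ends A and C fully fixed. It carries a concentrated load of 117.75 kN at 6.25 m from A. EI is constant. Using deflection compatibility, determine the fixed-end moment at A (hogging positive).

M_A = 184 kN·m

Release both end moments; the primary structure is a simply-supported span AC with redundants M_A and M_C.
Simple-span end rotations at A and C under the given loads:
  at A: point load 117.75 at a = 6.25: Pab(L + b)/(6LEI) = 1150/EI
  at C: point load 117.75 at a = 6.25: Pab(L + a)/(6LEI) = 1150/EI
  θ_A0 = 1150/EI,  θ_C0 = 1150/EI
Flexibility coefficients: a unit moment at one end gives L/(3EI) there and L/(6EI) at the far end, so f₁₁ = f₂₂ = 4.167/EI and f₁₂ = f₂₁ = 2.083/EI.
Compatibility — zero rotation at each built-in end:
  4.167 M_A + 2.083 M_C = 1150
  2.083 M_A + 4.167 M_C = 1150
Solving the pair gives M_A = 184 kN·m and M_C = 184 kN·m (hogging).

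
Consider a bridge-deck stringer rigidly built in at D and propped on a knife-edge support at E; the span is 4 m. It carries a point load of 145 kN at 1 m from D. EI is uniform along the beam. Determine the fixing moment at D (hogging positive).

Take the reaction at E as the redundant and release it; the primary structure is a cantilever fixed at D.
Deflection at E on the released cantilever, summing each load's contribution:
  point load 145 at a = 1: Pa²(3L − a)/(6EI) = 265.8/EI
Flexibility coefficient — unit upward force at E: δ_{EE} = L³/(3EI) = 21.33/EI.
The prop prevents deflection at E: R_E = δ_0/δ_{EE} = 265.8/21.33 = 12.46 kN.
Moment equilibrium about D: M_D = Σ(load moments about D) − R_E·L = 145 − 12.46×4 = 95.16 kN·m.

M_D = 95.16 kN·m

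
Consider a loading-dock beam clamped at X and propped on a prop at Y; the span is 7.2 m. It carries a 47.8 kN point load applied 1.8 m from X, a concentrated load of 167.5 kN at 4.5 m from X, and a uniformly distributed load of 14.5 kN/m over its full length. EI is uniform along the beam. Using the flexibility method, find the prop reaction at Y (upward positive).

Take the reaction at Y as the redundant and release it; the primary structure is a cantilever fixed at X.
Deflection at Y on the released cantilever, summing each load's contribution:
  point load 47.8 at a = 1.8: Pa²(3L − a)/(6EI) = 511.1/EI
  point load 167.5 at a = 4.5: Pa²(3L − a)/(6EI) = 9667/EI
  UDL 14.5: wL⁴/(8EI) = 4871/EI
  δ_0 = 15049/EI
Flexibility coefficient — unit upward force at Y: δ_{YY} = L³/(3EI) = 124.4/EI.
Compatibility at Y: δ_0 − R_Y·δ_{YY} = 0, so R_Y = 15049/124.4 = 121 kN.

R_Y = 121 kN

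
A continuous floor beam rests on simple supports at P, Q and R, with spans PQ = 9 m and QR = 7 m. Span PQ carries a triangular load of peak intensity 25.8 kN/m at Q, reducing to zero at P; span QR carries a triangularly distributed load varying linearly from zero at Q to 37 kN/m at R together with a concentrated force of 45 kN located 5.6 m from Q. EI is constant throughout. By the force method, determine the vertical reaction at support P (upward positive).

Take M_Q as the redundant. Released structure: two simple spans PQ and QR with a hinge at Q.
Rotations at Q on the released spans (each span's end-slope, ×1/EI):
  span PQ: triangular load, peak 25.8: w₀L³/(45EI) = 418/EI
  span QR: triangular load, peak 37: 7w₀L³/(360EI) = 246.8/EI
  span QR: point load 45 at a = 5.6: Pab(L + b)/(6LEI) = 70.56/EI
  relative rotation θ_0 = (418 + 317.3)/EI = 735.3/EI
A unit hogging moment at Q produces rotation L₁/(3EI) + L₂/(3EI) = 5.333/EI.
Slope continuity at Q: θ_0 = M_Q·5.333/EI, so M_Q = 735.3/5.333 = 137.9 kN·m (hogging).
Span PQ, ΣM about P with M_Q applied at Q: R_Q^{PQ}·9 = 696.6 + 137.9, so R_Q^{PQ} = 92.72 kN and R_P = 116.1 − 92.72 = 23.38 kN.

R_P = 23.38 kN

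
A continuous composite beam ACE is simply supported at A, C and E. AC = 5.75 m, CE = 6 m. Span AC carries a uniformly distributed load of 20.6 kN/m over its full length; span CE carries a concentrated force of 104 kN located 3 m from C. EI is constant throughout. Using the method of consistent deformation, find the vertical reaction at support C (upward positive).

R_C = 145.8 kN

Insert a hinge at C; M_C is the redundant, and each span becomes simply supported.
Rotations at C on the released spans (each span's end-slope, ×1/EI):
  span AC: UDL 20.6: wL³/(24EI) = 163.2/EI
  span CE: point load 104 at a = 3: Pab(L + b)/(6LEI) = 234/EI
  relative rotation θ_0 = (163.2 + 234)/EI = 397.2/EI
A unit hogging moment at C produces rotation L₁/(3EI) + L₂/(3EI) = 3.917/EI.
Slope continuity at C: θ_0 = M_C·3.917/EI, so M_C = 397.2/3.917 = 101.4 kN·m (hogging).
Span AC, ΣM about A with M_C applied at C: R_C^{AC}·5.75 = 340.5 + 101.4, so R_C^{AC} = 76.86 kN and R_A = 118.5 − 76.86 = 41.59 kN.
Span CE, ΣM about E: R_C^{CE}·6 = 312 + 101.4, so R_C^{CE} = 68.9 kN and R_E = 104 − 68.9 = 35.1 kN.
R_C = 76.86 + 68.9 = 145.8 kN.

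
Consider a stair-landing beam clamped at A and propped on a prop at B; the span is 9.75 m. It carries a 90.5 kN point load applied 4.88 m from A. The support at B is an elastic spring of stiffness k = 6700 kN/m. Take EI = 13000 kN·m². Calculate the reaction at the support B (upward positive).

Remove the prop at B; the released (primary) structure is a cantilever built in at A.
Primary-structure tip deflection at B by superposition:
  point load 90.5 at a = 4.88: Pa²(3L − a)/(6EI) = 8754/EI
Flexibility coefficient — unit upward force at B: δ_{BB} = L³/(3EI) = 309/EI.
With EI = 13000 kN·m²: δ_0 = 0.67336 m and δ_{BB} = 0.023766 m/kN.
Compatibility — the spring shortens by R_B/k under the reaction it provides: δ_0 − R_B·δ_{BB} = R_B/k. With 1/k = 0.000149 m/kN, R_B = δ_0 / (δ_{BB} + 1/k) = 0.67336 / (0.023766 + 0.000149) = 28.16 kN.

R_B = 28.16 kN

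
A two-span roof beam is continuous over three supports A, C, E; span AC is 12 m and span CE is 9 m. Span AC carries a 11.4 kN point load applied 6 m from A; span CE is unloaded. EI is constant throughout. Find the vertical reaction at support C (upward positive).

Release continuity at C by inserting a hinge; the redundant is the internal moment M_C. The primary structure is two simply-supported spans AC and CE.
Discontinuity in slope at C on the released structure — sum the simple-span end rotations:
  span AC: point load 11.4 at a = 6: Pab(L + a)/(6LEI) = 102.6/EI
  relative rotation θ_0 = (102.6 + 0)/EI = 102.6/EI
A unit hogging moment at C produces rotation L₁/(3EI) + L₂/(3EI) = 7/EI.
Slope continuity at C: θ_0 = M_C·7/EI, so M_C = 102.6/7 = 14.66 kN·m (hogging).
Span AC, ΣM about A with M_C applied at C: R_C^{AC}·12 = 68.4 + 14.66, so R_C^{AC} = 6.921 kN and R_A = 11.4 − 6.921 = 4.479 kN.
Span CE, ΣM about E: R_C^{CE}·9 = 0 + 14.66, so R_C^{CE} = 1.629 kN and R_E = 0 − 1.629 = -1.629 kN.
R_C = 6.921 + 1.629 = 8.55 kN.

R_C = 8.55 kN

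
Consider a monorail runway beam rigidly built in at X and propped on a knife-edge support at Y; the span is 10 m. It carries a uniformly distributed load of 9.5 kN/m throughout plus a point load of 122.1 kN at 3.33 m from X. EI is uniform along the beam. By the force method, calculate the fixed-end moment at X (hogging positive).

M_X = 344.8 kN·m

Choose R_Y as the redundant. The primary structure is the cantilever fixed at X.
Downward deflection at the released point Y due to the loads:
  UDL 9.5: wL⁴/(8EI) = 11875/EI
  point load 122.1 at a = 3.33: Pa²(3L − a)/(6EI) = 6018/EI
  δ_0 = 17893/EI
Tip deflection under a unit load at Y: L³/(3EI) = 333.3/EI.
The prop prevents deflection at Y: R_Y = δ_0/δ_{YY} = 17893/333.3 = 53.68 kN.
Moment equilibrium about X: M_X = Σ(load moments about X) − R_Y·L = 881.6 − 53.68×10 = 344.8 kN·m.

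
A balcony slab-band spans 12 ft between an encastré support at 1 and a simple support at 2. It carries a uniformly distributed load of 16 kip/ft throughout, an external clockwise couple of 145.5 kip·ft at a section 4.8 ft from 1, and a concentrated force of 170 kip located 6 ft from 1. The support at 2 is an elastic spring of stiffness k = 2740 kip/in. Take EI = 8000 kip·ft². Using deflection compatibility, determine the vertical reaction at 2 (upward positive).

Choose R_2 as the redundant. The primary structure is the cantilever fixed at 1.
Primary-structure tip deflection at 2 by superposition:
  UDL 16: wL⁴/(8EI) = 41472/EI
  clockwise couple 145.5 at a = 4.8: M₀a(2L − a)/(2EI) = 6705/EI
  point load 170 at a = 6: Pa²(3L − a)/(6EI) = 30600/EI
  δ_0 = 78777/EI
Tip deflection under a unit load at 2: L³/(3EI) = 576/EI.
With EI = 8000 kip·ft²: δ_0 = 9.8471 ft and δ_{22} = 0.072 ft/kip.
Compatibility — the spring shortens by R_2/k under the reaction it provides: δ_0 − R_2·δ_{22} = R_2/k. With 1/k = 1/(2740×12) ft/kip = 0.00003 ft/kip, R_2 = δ_0 / (δ_{22} + 1/k) = 9.8471 / (0.072 + 0.00003) = 136.7 kip.

R_2 = 136.7 kip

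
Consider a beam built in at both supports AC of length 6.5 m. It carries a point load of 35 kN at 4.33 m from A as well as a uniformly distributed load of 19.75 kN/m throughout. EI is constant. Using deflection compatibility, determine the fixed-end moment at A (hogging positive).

M_A = 86.43 kN·m

Release both end moments; the primary structure is a simply-supported span AC with redundants M_A and M_C.
End rotations of the released simple span under the applied load (×1/EI):
  at A: point load 35 at a = 4.33: Pab(L + b)/(6LEI) = 73.11/EI
  at C: point load 35 at a = 4.33: Pab(L + a)/(6LEI) = 91.32/EI
  at A: UDL 19.75: wL³/(24EI) = 226/EI
  at C: UDL 19.75: wL³/(24EI) = 226/EI
  θ_A0 = 299.1/EI,  θ_C0 = 317.3/EI
Flexibility coefficients: a unit moment at one end gives L/(3EI) there and L/(6EI) at the far end, so f₁₁ = f₂₂ = 2.167/EI and f₁₂ = f₂₁ = 1.083/EI.
Compatibility — zero rotation at each built-in end:
  2.167 M_A + 1.083 M_C = 299.1
  1.083 M_A + 2.167 M_C = 317.3
Solving the pair gives M_A = 86.43 kN·m and M_C = 103.2 kN·m (hogging).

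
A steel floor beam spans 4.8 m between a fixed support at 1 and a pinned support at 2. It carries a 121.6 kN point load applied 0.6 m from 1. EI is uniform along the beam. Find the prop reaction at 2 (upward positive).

Release the roller at 2. Primary structure: cantilever fixed at 1.
Deflection at 2 on the released cantilever, summing each load's contribution:
  point load 121.6 at a = 0.6: Pa²(3L − a)/(6EI) = 100.7/EI
Flexibility coefficient — unit upward force at 2: δ_{22} = L³/(3EI) = 36.86/EI.
The prop prevents deflection at 2: R_2 = δ_0/δ_{22} = 100.7/36.86 = 2.731 kN.

R_2 = 2.731 kN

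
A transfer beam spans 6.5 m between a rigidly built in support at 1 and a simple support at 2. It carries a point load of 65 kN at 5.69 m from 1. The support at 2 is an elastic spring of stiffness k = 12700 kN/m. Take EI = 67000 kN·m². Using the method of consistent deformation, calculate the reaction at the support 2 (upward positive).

Remove the prop at 2; the released (primary) structure is a cantilever built in at 1.
Downward deflection at the released point 2 due to the loads:
  point load 65 at a = 5.69: Pa²(3L − a)/(6EI) = 4844/EI
Flexibility coefficient — unit upward force at 2: δ_{22} = L³/(3EI) = 91.54/EI.
With EI = 67000 kN·m²: δ_0 = 0.072295 m and δ_{22} = 0.001366 m/kN.
Compatibility — the spring shortens by R_2/k under the reaction it provides: δ_0 − R_2·δ_{22} = R_2/k. With 1/k = 0.000079 m/kN, R_2 = δ_0 / (δ_{22} + 1/k) = 0.072295 / (0.001366 + 0.000079) = 50.03 kN.

R_2 = 50.03 kN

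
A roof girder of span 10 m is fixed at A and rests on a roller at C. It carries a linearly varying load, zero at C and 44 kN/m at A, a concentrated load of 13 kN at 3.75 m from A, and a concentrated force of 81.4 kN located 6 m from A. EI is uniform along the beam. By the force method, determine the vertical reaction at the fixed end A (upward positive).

Take the reaction at C as the redundant and release it; the primary structure is a cantilever fixed at A.
Primary-structure tip deflection at C by superposition:
  triangular load, peak 44 at the fixed end: w₀L⁴/(30EI) = 14667/EI
  point load 13 at a = 3.75: Pa²(3L − a)/(6EI) = 799.8/EI
  point load 81.4 at a = 6: Pa²(3L − a)/(6EI) = 11722/EI
  δ_0 = 27188/EI
Tip deflection under a unit load at C: L³/(3EI) = 333.3/EI.
The prop prevents deflection at C: R_C = δ_0/δ_{CC} = 27188/333.3 = 81.56 kN.
Vertical equilibrium: R_A = ΣP − R_C = 314.4 − 81.56 = 232.8 kN.

R_A = 232.8 kN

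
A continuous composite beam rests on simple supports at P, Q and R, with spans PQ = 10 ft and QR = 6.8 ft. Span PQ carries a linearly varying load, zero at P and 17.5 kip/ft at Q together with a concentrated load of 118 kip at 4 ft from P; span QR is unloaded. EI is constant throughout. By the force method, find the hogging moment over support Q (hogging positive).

Take M_Q as the redundant. Released structure: two simple spans PQ and QR with a hinge at Q.
Rotations at Q on the released spans (each span's end-slope, ×1/EI):
  span PQ: triangular load, peak 17.5: w₀L³/(45EI) = 388.9/EI
  span PQ: point load 118 at a = 4: Pab(L + a)/(6LEI) = 660.8/EI
  relative rotation θ_0 = (1050 + 0)/EI = 1050/EI
A unit hogging moment at Q produces rotation L₁/(3EI) + L₂/(3EI) = 5.6/EI.
Slope continuity at Q: θ_0 = M_Q·5.6/EI, so M_Q = 1050/5.6 = 187.4 kip·ft (hogging).

M_Q = 187.4 kip·ft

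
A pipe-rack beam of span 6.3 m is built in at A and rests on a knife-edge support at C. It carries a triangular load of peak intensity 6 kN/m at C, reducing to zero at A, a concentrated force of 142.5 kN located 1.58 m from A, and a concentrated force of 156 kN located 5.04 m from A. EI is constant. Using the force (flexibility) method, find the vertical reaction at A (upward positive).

R_A = 184.9 kN

Take the reaction at C as the redundant and release it; the primary structure is a cantilever fixed at A.
Deflection at C on the released cantilever, summing each load's contribution:
  triangular load, peak 6 at the free end: 11w₀L⁴/(120EI) = 866.4/EI
  point load 142.5 at a = 1.58: Pa²(3L − a)/(6EI) = 1027/EI
  point load 156 at a = 5.04: Pa²(3L − a)/(6EI) = 9154/EI
  δ_0 = 11047/EI
Tip deflection under a unit load at C: L³/(3EI) = 83.35/EI.
Compatibility at C: δ_0 − R_C·δ_{CC} = 0, so R_C = 11047/83.35 = 132.5 kN.
Vertical equilibrium: R_A = ΣP − R_C = 317.4 − 132.5 = 184.9 kN.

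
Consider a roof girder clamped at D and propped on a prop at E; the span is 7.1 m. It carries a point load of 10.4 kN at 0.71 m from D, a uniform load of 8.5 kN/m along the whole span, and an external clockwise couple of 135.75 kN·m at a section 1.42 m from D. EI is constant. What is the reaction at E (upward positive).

Remove the prop at E; the released (primary) structure is a cantilever built in at D.
Deflection at E on the released cantilever, summing each load's contribution:
  point load 10.4 at a = 0.71: Pa²(3L − a)/(6EI) = 17.99/EI
  UDL 8.5: wL⁴/(8EI) = 2700/EI
  clockwise couple 135.75 at a = 1.42: M₀a(2L − a)/(2EI) = 1232/EI
  δ_0 = 3950/EI
Flexibility coefficient — unit upward force at E: δ_{EE} = L³/(3EI) = 119.3/EI.
The prop prevents deflection at E: R_E = δ_0/δ_{EE} = 3950/119.3 = 33.11 kN.

R_E = 33.11 kN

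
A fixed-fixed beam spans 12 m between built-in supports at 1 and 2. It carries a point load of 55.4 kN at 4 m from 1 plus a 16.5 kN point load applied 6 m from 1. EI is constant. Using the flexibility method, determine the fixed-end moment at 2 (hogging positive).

M_2 = 73.99 kN·m

Take the two fixed-end moments M_1, M_2 as redundants; the released structure is the simple span 12.
Simple-span end rotations at 1 and 2 under the given loads:
  at 1: point load 55.4 at a = 4: Pab(L + b)/(6LEI) = 492.4/EI
  at 2: point load 55.4 at a = 4: Pab(L + a)/(6LEI) = 394/EI
  at 1: point load 16.5 at a = 6: Pab(L + b)/(6LEI) = 148.5/EI
  at 2: point load 16.5 at a = 6: Pab(L + a)/(6LEI) = 148.5/EI
  θ_10 = 640.9/EI,  θ_20 = 542.5/EI
Flexibility coefficients: a unit moment at one end gives L/(3EI) there and L/(6EI) at the far end, so f₁₁ = f₂₂ = 4/EI and f₁₂ = f₂₁ = 2/EI.
Compatibility — zero rotation at each built-in end:
  4 M_1 + 2 M_2 = 640.9
  2 M_1 + 4 M_2 = 542.5
Solving the pair gives M_1 = 123.2 kN·m and M_2 = 73.99 kN·m (hogging).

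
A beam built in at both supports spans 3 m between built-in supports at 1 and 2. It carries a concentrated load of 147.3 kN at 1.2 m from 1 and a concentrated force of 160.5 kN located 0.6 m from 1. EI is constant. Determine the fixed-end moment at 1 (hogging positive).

Release both end moments; the primary structure is a simply-supported span 12 with redundants M_1 and M_2.
Simple-span end rotations at 1 and 2 under the given loads:
  at 1: point load 147.3 at a = 1.2: Pab(L + b)/(6LEI) = 84.84/EI
  at 2: point load 147.3 at a = 1.2: Pab(L + a)/(6LEI) = 74.24/EI
  at 1: point load 160.5 at a = 0.6: Pab(L + b)/(6LEI) = 69.34/EI
  at 2: point load 160.5 at a = 0.6: Pab(L + a)/(6LEI) = 46.22/EI
  θ_10 = 154.2/EI,  θ_20 = 120.5/EI
Flexibility coefficients: a unit moment at one end gives L/(3EI) there and L/(6EI) at the far end, so f₁₁ = f₂₂ = 1/EI and f₁₂ = f₂₁ = 0.5/EI.
Compatibility — zero rotation at each built-in end:
  1 M_1 + 0.5 M_2 = 154.2
  0.5 M_1 + 1 M_2 = 120.5
Solving the pair gives M_1 = 125.3 kN·m and M_2 = 57.83 kN·m (hogging).

M_1 = 125.3 kN·m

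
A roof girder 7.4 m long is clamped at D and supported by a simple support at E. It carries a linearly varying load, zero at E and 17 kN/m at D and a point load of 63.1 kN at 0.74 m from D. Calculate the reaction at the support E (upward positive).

Remove the prop at E; the released (primary) structure is a cantilever built in at D.
Deflection at E on the released cantilever, summing each load's contribution:
  triangular load, peak 17 at the fixed end: w₀L⁴/(30EI) = 1699/EI
  point load 63.1 at a = 0.74: Pa²(3L − a)/(6EI) = 123.6/EI
  δ_0 = 1823/EI
Flexibility coefficient — unit upward force at E: δ_{EE} = L³/(3EI) = 135.1/EI.
The prop prevents deflection at E: R_E = δ_0/δ_{EE} = 1823/135.1 = 13.49 kN.

R_E = 13.49 kN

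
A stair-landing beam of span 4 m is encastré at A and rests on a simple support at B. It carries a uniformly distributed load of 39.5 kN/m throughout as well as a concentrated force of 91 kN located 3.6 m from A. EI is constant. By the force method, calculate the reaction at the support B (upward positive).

R_B = 136.6 kN

Release the roller at B. Primary structure: cantilever fixed at A.
Primary-structure tip deflection at B by superposition:
  UDL 39.5: wL⁴/(8EI) = 1264/EI
  point load 91 at a = 3.6: Pa²(3L − a)/(6EI) = 1651/EI
  δ_0 = 2915/EI
Tip deflection under a unit load at B: L³/(3EI) = 21.33/EI.
The prop prevents deflection at B: R_B = δ_0/δ_{BB} = 2915/21.33 = 136.6 kN.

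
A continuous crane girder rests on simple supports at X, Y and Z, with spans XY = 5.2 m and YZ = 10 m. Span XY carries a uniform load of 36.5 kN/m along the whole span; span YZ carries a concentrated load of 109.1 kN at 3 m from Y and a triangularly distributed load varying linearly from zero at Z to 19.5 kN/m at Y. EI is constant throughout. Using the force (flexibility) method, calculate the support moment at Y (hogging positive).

M_Y = 255.9 kN·m

Insert a hinge at Y; M_Y is the redundant, and each span becomes simply supported.
End slopes at the hinge Y, treating each span as simply supported:
  span XY: UDL 36.5: wL³/(24EI) = 213.8/EI
  span YZ: point load 109.1 at a = 3: Pab(L + b)/(6LEI) = 649.1/EI
  span YZ: triangular load, peak 19.5: w₀L³/(45EI) = 433.3/EI
  relative rotation θ_0 = (213.8 + 1082)/EI = 1296/EI
A unit hogging moment at Y produces rotation L₁/(3EI) + L₂/(3EI) = 5.067/EI.
Slope continuity at Y: θ_0 = M_Y·5.067/EI, so M_Y = 1296/5.067 = 255.9 kN·m (hogging).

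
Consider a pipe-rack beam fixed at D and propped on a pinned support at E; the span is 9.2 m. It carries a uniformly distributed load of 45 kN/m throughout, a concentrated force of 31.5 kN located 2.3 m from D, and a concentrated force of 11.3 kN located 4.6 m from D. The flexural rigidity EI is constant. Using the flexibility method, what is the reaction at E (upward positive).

Choose R_E as the redundant. The primary structure is the cantilever fixed at D.
Deflection at E on the released cantilever, summing each load's contribution:
  UDL 45: wL⁴/(8EI) = 40297/EI
  point load 31.5 at a = 2.3: Pa²(3L − a)/(6EI) = 702.6/EI
  point load 11.3 at a = 4.6: Pa²(3L − a)/(6EI) = 916.6/EI
  δ_0 = 41916/EI
Tip deflection under a unit load at E: L³/(3EI) = 259.6/EI.
The prop prevents deflection at E: R_E = δ_0/δ_{EE} = 41916/259.6 = 161.5 kN.

R_E = 161.5 kN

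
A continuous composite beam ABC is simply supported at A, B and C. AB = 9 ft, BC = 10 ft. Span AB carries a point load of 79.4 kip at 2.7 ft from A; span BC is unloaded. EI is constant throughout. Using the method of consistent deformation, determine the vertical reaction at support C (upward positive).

Insert a hinge at B; M_B is the redundant, and each span becomes simply supported.
Rotations at B on the released spans (each span's end-slope, ×1/EI):
  span AB: point load 79.4 at a = 2.7: Pab(L + a)/(6LEI) = 292.6/EI
  relative rotation θ_0 = (292.6 + 0)/EI = 292.6/EI
A unit hogging moment at B produces rotation L₁/(3EI) + L₂/(3EI) = 6.333/EI.
Slope continuity at B: θ_0 = M_B·6.333/EI, so M_B = 292.6/6.333 = 46.2 kip·ft (hogging).
Span BC, ΣM about C: R_B^{BC}·10 = 0 + 46.2, so R_B^{BC} = 4.62 kip and R_C = 0 − 4.62 = -4.62 kip.

R_C = -4.62 kip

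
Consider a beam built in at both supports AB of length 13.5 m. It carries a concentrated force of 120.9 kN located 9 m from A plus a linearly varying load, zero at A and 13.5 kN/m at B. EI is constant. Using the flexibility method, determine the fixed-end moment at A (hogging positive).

Release both end moments; the primary structure is a simply-supported span AB with redundants M_A and M_B.
End rotations of the released simple span under the applied load (×1/EI):
  at A: point load 120.9 at a = 9: Pab(L + b)/(6LEI) = 1088/EI
  at B: point load 120.9 at a = 9: Pab(L + a)/(6LEI) = 1360/EI
  at A: triangular load, peak 13.5: 7w₀L³/(360EI) = 645.8/EI
  at B: triangular load, peak 13.5: w₀L³/(45EI) = 738.1/EI
  θ_A0 = 1734/EI,  θ_B0 = 2098/EI
Flexibility coefficients: a unit moment at one end gives L/(3EI) there and L/(6EI) at the far end, so f₁₁ = f₂₂ = 4.5/EI and f₁₂ = f₂₁ = 2.25/EI.
Compatibility — zero rotation at each built-in end:
  4.5 M_A + 2.25 M_B = 1734
  2.25 M_A + 4.5 M_B = 2098
Solving the pair gives M_A = 202.9 kN·m and M_B = 364.8 kN·m (hogging).

M_A = 202.9 kN·m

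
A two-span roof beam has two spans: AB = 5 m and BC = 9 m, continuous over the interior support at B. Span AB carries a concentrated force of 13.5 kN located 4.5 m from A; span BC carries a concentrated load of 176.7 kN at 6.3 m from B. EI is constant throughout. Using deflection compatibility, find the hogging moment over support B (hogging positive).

Insert a hinge at B; M_B is the redundant, and each span becomes simply supported.
Rotations at B on the released spans (each span's end-slope, ×1/EI):
  span AB: point load 13.5 at a = 4.5: Pab(L + a)/(6LEI) = 9.619/EI
  span BC: point load 176.7 at a = 6.3: Pab(L + b)/(6LEI) = 651.2/EI
  relative rotation θ_0 = (9.619 + 651.2)/EI = 660.8/EI
A unit hogging moment at B produces rotation L₁/(3EI) + L₂/(3EI) = 4.667/EI.
Compatibility: M_B·(L₁+L₂)/(3EI) = θ_0, giving M_B = 141.6 kN·m (hogging).

M_B = 141.6 kN·m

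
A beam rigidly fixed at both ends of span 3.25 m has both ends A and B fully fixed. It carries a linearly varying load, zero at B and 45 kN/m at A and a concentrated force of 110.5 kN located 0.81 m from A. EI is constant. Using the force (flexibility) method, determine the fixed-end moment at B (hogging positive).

M_B = 32.59 kN·m

Take the two fixed-end moments M_A, M_B as redundants; the released structure is the simple span AB.
End rotations of the released simple span under the applied load (×1/EI):
  at A: triangular load, peak 45: w₀L³/(45EI) = 34.33/EI
  at B: triangular load, peak 45: 7w₀L³/(360EI) = 30.04/EI
  at A: point load 110.5 at a = 0.81: Pab(L + b)/(6LEI) = 63.73/EI
  at B: point load 110.5 at a = 0.81: Pab(L + a)/(6LEI) = 45.47/EI
  θ_A0 = 98.05/EI,  θ_B0 = 75.51/EI
Flexibility coefficients: a unit moment at one end gives L/(3EI) there and L/(6EI) at the far end, so f₁₁ = f₂₂ = 1.083/EI and f₁₂ = f₂₁ = 0.5417/EI.
Compatibility — zero rotation at each built-in end:
  1.083 M_A + 0.5417 M_B = 98.05
  0.5417 M_A + 1.083 M_B = 75.51
Solving the pair gives M_A = 74.22 kN·m and M_B = 32.59 kN·m (hogging).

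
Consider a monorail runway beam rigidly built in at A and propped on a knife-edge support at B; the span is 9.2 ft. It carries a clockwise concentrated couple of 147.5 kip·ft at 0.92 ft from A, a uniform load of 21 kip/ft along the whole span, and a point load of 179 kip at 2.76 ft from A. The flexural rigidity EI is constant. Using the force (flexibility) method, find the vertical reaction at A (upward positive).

Release the roller at B. Primary structure: cantilever fixed at A.
Free-end deflection of the primary structure under the applied loading (downward +):
  clockwise couple 147.5 at a = 0.92: M₀a(2L − a)/(2EI) = 1186/EI
  UDL 21: wL⁴/(8EI) = 18805/EI
  point load 179 at a = 2.76: Pa²(3L − a)/(6EI) = 5645/EI
  δ_0 = 25636/EI
Flexibility coefficient — unit upward force at B: δ_{BB} = L³/(3EI) = 259.6/EI.
The prop prevents deflection at B: R_B = δ_0/δ_{BB} = 25636/259.6 = 98.77 kip.
Vertical equilibrium: R_A = ΣP − R_B = 372.2 − 98.77 = 273.4 kip.

R_A = 273.4 kip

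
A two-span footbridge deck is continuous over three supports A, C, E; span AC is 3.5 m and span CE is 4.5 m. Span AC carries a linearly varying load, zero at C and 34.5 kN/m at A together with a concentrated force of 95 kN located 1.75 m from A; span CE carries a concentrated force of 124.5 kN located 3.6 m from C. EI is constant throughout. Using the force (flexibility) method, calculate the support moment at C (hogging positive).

Release continuity at C by inserting a hinge; the redundant is the internal moment M_C. The primary structure is two simply-supported spans AC and CE.
End slopes at the hinge C, treating each span as simply supported:
  span AC: triangular load, peak 34.5: 7w₀L³/(360EI) = 28.76/EI
  span AC: point load 95 at a = 1.75: Pab(L + a)/(6LEI) = 72.73/EI
  span CE: point load 124.5 at a = 3.6: Pab(L + b)/(6LEI) = 80.68/EI
  relative rotation θ_0 = (101.5 + 80.68)/EI = 182.2/EI
A unit hogging moment at C produces rotation L₁/(3EI) + L₂/(3EI) = 2.667/EI.
Slope continuity at C: θ_0 = M_C·2.667/EI, so M_C = 182.2/2.667 = 68.31 kN·m (hogging).

M_C = 68.31 kN·m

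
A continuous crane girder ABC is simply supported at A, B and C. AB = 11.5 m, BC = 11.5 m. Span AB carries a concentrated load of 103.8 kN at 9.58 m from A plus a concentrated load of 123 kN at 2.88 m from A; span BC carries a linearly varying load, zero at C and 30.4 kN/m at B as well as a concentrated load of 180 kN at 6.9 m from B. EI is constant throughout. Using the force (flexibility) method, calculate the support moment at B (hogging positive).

M_B = 467 kN·m

Take M_B as the redundant. Released structure: two simple spans AB and BC with a hinge at B.
Rotations at B on the released spans (each span's end-slope, ×1/EI):
  span AB: point load 103.8 at a = 9.58: Pab(L + a)/(6LEI) = 583.3/EI
  span AB: point load 123 at a = 2.88: Pab(L + a)/(6LEI) = 636.4/EI
  span BC: triangular load, peak 30.4: w₀L³/(45EI) = 1027/EI
  span BC: point load 180 at a = 6.9: Pab(L + b)/(6LEI) = 1333/EI
  relative rotation θ_0 = (1220 + 2361)/EI = 3580/EI
A unit hogging moment at B produces rotation L₁/(3EI) + L₂/(3EI) = 7.667/EI.
Slope continuity at B: θ_0 = M_B·7.667/EI, so M_B = 3580/7.667 = 467 kN·m (hogging).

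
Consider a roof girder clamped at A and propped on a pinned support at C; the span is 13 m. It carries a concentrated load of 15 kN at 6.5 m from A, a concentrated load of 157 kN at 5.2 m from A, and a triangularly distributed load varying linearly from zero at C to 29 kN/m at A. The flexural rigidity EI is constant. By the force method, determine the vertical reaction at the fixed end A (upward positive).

Release the roller at C. Primary structure: cantilever fixed at A.
Deflection at C on the released cantilever, summing each load's contribution:
  point load 15 at a = 6.5: Pa²(3L − a)/(6EI) = 3433/EI
  point load 157 at a = 5.2: Pa²(3L − a)/(6EI) = 23915/EI
  triangular load, peak 29 at the fixed end: w₀L⁴/(30EI) = 27609/EI
  δ_0 = 54957/EI
Tip deflection under a unit load at C: L³/(3EI) = 732.3/EI.
Compatibility at C: δ_0 − R_C·δ_{CC} = 0, so R_C = 54957/732.3 = 75.04 kN.
Vertical equilibrium: R_A = ΣP − R_C = 360.5 − 75.04 = 285.5 kN.

R_A = 285.5 kN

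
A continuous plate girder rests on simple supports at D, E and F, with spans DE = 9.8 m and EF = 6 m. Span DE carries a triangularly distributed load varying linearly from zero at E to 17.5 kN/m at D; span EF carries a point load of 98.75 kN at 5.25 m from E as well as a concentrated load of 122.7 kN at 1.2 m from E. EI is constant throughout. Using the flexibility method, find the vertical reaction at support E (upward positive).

Release continuity at E by inserting a hinge; the redundant is the internal moment M_E. The primary structure is two simply-supported spans DE and EF.
Discontinuity in slope at E on the released structure — sum the simple-span end rotations:
  span DE: triangular load, peak 17.5: 7w₀L³/(360EI) = 320.3/EI
  span EF: point load 98.75 at a = 5.25: Pab(L + b)/(6LEI) = 72.91/EI
  span EF: point load 122.7 at a = 1.2: Pab(L + b)/(6LEI) = 212/EI
  relative rotation θ_0 = (320.3 + 284.9)/EI = 605.2/EI
A unit hogging moment at E produces rotation L₁/(3EI) + L₂/(3EI) = 5.267/EI.
Slope continuity at E: θ_0 = M_E·5.267/EI, so M_E = 605.2/5.267 = 114.9 kN·m (hogging).
Span DE, ΣM about D with M_E applied at E: R_E^{DE}·9.8 = 280.1 + 114.9, so R_E^{DE} = 40.31 kN and R_D = 85.75 − 40.31 = 45.44 kN.
Span EF, ΣM about F: R_E^{EF}·6 = 663 + 114.9, so R_E^{EF} = 129.7 kN and R_F = 221.4 − 129.7 = 91.79 kN.
R_E = 40.31 + 129.7 = 170 kN.

R_E = 170 kN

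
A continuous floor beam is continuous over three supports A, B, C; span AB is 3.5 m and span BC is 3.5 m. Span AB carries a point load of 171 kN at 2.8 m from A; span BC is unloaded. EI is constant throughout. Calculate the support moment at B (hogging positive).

Insert a hinge at B; M_B is the redundant, and each span becomes simply supported.
Discontinuity in slope at B on the released structure — sum the simple-span end rotations:
  span AB: point load 171 at a = 2.8: Pab(L + a)/(6LEI) = 100.5/EI
  relative rotation θ_0 = (100.5 + 0)/EI = 100.5/EI
A unit hogging moment at B produces rotation L₁/(3EI) + L₂/(3EI) = 2.333/EI.
Slope continuity at B: θ_0 = M_B·2.333/EI, so M_B = 100.5/2.333 = 43.09 kN·m (hogging).

M_B = 43.09 kN·m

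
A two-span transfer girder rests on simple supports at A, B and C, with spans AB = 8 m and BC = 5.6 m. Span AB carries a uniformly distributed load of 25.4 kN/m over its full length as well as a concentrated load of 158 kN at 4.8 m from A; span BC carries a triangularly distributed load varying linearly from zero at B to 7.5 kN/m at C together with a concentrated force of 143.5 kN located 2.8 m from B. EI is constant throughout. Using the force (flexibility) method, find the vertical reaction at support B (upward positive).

Take M_B as the redundant. Released structure: two simple spans AB and BC with a hinge at B.
End slopes at the hinge B, treating each span as simply supported:
  span AB: UDL 25.4: wL³/(24EI) = 541.9/EI
  span AB: point load 158 at a = 4.8: Pab(L + a)/(6LEI) = 647.2/EI
  span BC: triangular load, peak 7.5: 7w₀L³/(360EI) = 25.61/EI
  span BC: point load 143.5 at a = 2.8: Pab(L + b)/(6LEI) = 281.3/EI
  relative rotation θ_0 = (1189 + 306.9)/EI = 1496/EI
A unit hogging moment at B produces rotation L₁/(3EI) + L₂/(3EI) = 4.533/EI.
Compatibility: M_B·(L₁+L₂)/(3EI) = θ_0, giving M_B = 330 kN·m (hogging).
Span AB, ΣM about A with M_B applied at B: R_B^{AB}·8 = 1571 + 330, so R_B^{AB} = 237.6 kN and R_A = 361.2 − 237.6 = 123.6 kN.
Span BC, ΣM about C: R_B^{BC}·5.6 = 441 + 330, so R_B^{BC} = 137.7 kN and R_C = 164.5 − 137.7 = 26.83 kN.
R_B = 237.6 + 137.7 = 375.3 kN.

R_B = 375.3 kN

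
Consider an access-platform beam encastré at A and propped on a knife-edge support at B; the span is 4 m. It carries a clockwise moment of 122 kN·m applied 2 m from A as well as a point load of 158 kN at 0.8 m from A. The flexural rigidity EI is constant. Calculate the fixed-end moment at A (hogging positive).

M_A = 75.76 kN·m

Choose R_B as the redundant. The primary structure is the cantilever fixed at A.
Deflection at B on the released cantilever, summing each load's contribution:
  clockwise couple 122 at a = 2: M₀a(2L − a)/(2EI) = 732/EI
  point load 158 at a = 0.8: Pa²(3L − a)/(6EI) = 188.8/EI
  δ_0 = 920.8/EI
Tip deflection under a unit load at B: L³/(3EI) = 21.33/EI.
The prop prevents deflection at B: R_B = δ_0/δ_{BB} = 920.8/21.33 = 43.16 kN.
Moment equilibrium about A: M_A = Σ(load moments about A) − R_B·L = 248.4 − 43.16×4 = 75.76 kN·m.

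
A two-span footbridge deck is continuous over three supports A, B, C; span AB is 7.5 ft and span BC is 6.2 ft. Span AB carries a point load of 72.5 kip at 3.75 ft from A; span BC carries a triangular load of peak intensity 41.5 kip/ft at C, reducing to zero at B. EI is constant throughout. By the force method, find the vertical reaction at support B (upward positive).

Take M_B as the redundant. Released structure: two simple spans AB and BC with a hinge at B.
Discontinuity in slope at B on the released structure — sum the simple-span end rotations:
  span AB: point load 72.5 at a = 3.75: Pab(L + a)/(6LEI) = 254.9/EI
  span BC: triangular load, peak 41.5: 7w₀L³/(360EI) = 192.3/EI
  relative rotation θ_0 = (254.9 + 192.3)/EI = 447.2/EI
A unit hogging moment at B produces rotation L₁/(3EI) + L₂/(3EI) = 4.567/EI.
Slope continuity at B: θ_0 = M_B·4.567/EI, so M_B = 447.2/4.567 = 97.93 kip·ft (hogging).
Span AB, ΣM about A with M_B applied at B: R_B^{AB}·7.5 = 271.9 + 97.93, so R_B^{AB} = 49.31 kip and R_A = 72.5 − 49.31 = 23.19 kip.
Span BC, ΣM about C: R_B^{BC}·6.2 = 265.9 + 97.93, so R_B^{BC} = 58.68 kip and R_C = 128.7 − 58.68 = 69.97 kip.
R_B = 49.31 + 58.68 = 108 kip.

R_B = 108 kip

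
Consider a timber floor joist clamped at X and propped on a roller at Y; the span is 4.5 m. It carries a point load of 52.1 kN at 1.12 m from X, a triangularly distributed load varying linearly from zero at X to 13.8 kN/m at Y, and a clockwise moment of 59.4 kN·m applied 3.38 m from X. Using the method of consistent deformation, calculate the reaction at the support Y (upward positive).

R_Y = 40.09 kN

Choose R_Y as the redundant. The primary structure is the cantilever fixed at X.
Downward deflection at the released point Y due to the loads:
  point load 52.1 at a = 1.12: Pa²(3L − a)/(6EI) = 134.8/EI
  triangular load, peak 13.8 at the free end: 11w₀L⁴/(120EI) = 518.7/EI
  clockwise couple 59.4 at a = 3.38: M₀a(2L − a)/(2EI) = 564.2/EI
  δ_0 = 1218/EI
Flexibility coefficient — unit upward force at Y: δ_{YY} = L³/(3EI) = 30.38/EI.
The prop prevents deflection at Y: R_Y = δ_0/δ_{YY} = 1218/30.38 = 40.09 kN.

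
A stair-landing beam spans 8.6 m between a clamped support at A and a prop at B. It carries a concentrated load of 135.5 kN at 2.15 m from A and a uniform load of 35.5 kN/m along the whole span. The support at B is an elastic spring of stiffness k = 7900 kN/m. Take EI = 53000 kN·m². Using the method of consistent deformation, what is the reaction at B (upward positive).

Release the roller at B. Primary structure: cantilever fixed at A.
Downward deflection at the released point B due to the loads:
  point load 135.5 at a = 2.15: Pa²(3L − a)/(6EI) = 2469/EI
  UDL 35.5: wL⁴/(8EI) = 24273/EI
  δ_0 = 26742/EI
Flexibility coefficient — unit upward force at B: δ_{BB} = L³/(3EI) = 212/EI.
With EI = 53000 kN·m²: δ_0 = 0.50457 m and δ_{BB} = 0.004 m/kN.
Compatibility — the spring shortens by R_B/k under the reaction it provides: δ_0 − R_B·δ_{BB} = R_B/k. With 1/k = 0.000127 m/kN, R_B = δ_0 / (δ_{BB} + 1/k) = 0.50457 / (0.004 + 0.000127) = 122.3 kN.

R_B = 122.3 kN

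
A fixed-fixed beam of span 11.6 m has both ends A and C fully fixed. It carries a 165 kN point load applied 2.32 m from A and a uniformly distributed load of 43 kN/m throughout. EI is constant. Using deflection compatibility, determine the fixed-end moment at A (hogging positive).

Release both end moments; the primary structure is a simply-supported span AC with redundants M_A and M_C.
End rotations of the released simple span under the applied load (×1/EI):
  at A: point load 165 at a = 2.32: Pab(L + b)/(6LEI) = 1066/EI
  at C: point load 165 at a = 2.32: Pab(L + a)/(6LEI) = 710.5/EI
  at A: UDL 43: wL³/(24EI) = 2797/EI
  at C: UDL 43: wL³/(24EI) = 2797/EI
  θ_A0 = 3862/EI,  θ_C0 = 3507/EI
Flexibility coefficients: a unit moment at one end gives L/(3EI) there and L/(6EI) at the far end, so f₁₁ = f₂₂ = 3.867/EI and f₁₂ = f₂₁ = 1.933/EI.
Compatibility — zero rotation at each built-in end:
  3.867 M_A + 1.933 M_C = 3862
  1.933 M_A + 3.867 M_C = 3507
Solving the pair gives M_A = 727.2 kN·m and M_C = 543.4 kN·m (hogging).

M_A = 727.2 kN·m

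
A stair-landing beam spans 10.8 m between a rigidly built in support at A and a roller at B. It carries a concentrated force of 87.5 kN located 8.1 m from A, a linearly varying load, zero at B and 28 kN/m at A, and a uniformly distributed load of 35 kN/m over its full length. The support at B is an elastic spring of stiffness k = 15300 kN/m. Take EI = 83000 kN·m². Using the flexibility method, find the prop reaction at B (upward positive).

Remove the prop at B; the released (primary) structure is a cantilever built in at A.
Primary-structure tip deflection at B by superposition:
  point load 87.5 at a = 8.1: Pa²(3L − a)/(6EI) = 23251/EI
  triangular load, peak 28 at the fixed end: w₀L⁴/(30EI) = 12698/EI
  UDL 35: wL⁴/(8EI) = 59521/EI
  δ_0 = 95470/EI
Tip deflection under a unit load at B: L³/(3EI) = 419.9/EI.
With EI = 83000 kN·m²: δ_0 = 1.1502 m and δ_{BB} = 0.005059 m/kN.
Compatibility — the spring shortens by R_B/k under the reaction it provides: δ_0 − R_B·δ_{BB} = R_B/k. With 1/k = 0.000065 m/kN, R_B = δ_0 / (δ_{BB} + 1/k) = 1.1502 / (0.005059 + 0.000065) = 224.5 kN.

R_B = 224.5 kN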